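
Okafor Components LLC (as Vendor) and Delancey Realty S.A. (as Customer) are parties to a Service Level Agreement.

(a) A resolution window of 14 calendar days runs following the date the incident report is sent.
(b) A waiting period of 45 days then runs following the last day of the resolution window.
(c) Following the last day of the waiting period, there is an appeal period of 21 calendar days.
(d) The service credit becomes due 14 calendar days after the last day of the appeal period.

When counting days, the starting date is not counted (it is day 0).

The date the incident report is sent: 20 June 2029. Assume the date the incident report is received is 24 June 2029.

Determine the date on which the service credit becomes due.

22 September 2029

The last day of the resolution window: 20 June 2029 + 14 days = 4 July 2029.
Adding 45 calendar days to 4 July 2029 gives 18 August 2029, which is the last day of the waiting period.
The last day of the appeal period: 21 calendar days after 18 August 2029 is 8 September 2029.
The date on which the service credit becomes due: 14 calendar days after 8 September 2029 is 22 September 2029.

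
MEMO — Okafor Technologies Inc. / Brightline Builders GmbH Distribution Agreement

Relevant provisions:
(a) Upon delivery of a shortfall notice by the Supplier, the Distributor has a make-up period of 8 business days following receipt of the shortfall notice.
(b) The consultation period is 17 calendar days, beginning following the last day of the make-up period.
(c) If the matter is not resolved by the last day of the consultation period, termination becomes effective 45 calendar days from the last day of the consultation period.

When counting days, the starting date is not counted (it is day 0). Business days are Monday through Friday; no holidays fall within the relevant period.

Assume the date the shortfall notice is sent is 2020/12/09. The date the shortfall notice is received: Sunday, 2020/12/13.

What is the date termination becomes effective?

The last day of the make-up period: 8 business days after Sunday, 2020/12/13, skipping weekends — Dec 14, Dec 15, Dec 16, Dec 17, Dec 18, Dec 21, Dec 22, Dec 23 — lands on Wednesday, 2020/12/23.
Adding 17 calendar days to 2020/12/23 gives 2021/01/09, which is the last day of the consultation period.
Adding 45 calendar days to 2021/01/09 gives 2021/02/23, which is the date termination becomes effective.

2021/02/23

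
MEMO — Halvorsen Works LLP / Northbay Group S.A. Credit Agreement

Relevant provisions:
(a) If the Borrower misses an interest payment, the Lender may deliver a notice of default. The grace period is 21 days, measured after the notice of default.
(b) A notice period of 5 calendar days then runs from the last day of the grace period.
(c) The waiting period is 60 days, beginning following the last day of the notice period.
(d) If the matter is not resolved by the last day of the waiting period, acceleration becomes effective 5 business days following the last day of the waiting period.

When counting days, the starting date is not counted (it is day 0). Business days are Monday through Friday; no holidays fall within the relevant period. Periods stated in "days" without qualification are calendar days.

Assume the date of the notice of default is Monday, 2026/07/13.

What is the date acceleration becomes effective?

The last day of the grace period: 2026/07/13 + 21 days = 2026/08/03.
The last day of the notice period: 2026/08/03 + 5 days = 2026/08/08.
Adding 60 calendar days to 2026/08/08 gives 2026/10/07, which is the last day of the waiting period.
From Wednesday, 2026/10/07, 5 business days (Oct 8, Oct 9, Oct 12, Oct 13, Oct 14, skipping weekends) brings us to Wednesday, 2026/10/14, which is the date acceleration becomes effective.

2026/10/14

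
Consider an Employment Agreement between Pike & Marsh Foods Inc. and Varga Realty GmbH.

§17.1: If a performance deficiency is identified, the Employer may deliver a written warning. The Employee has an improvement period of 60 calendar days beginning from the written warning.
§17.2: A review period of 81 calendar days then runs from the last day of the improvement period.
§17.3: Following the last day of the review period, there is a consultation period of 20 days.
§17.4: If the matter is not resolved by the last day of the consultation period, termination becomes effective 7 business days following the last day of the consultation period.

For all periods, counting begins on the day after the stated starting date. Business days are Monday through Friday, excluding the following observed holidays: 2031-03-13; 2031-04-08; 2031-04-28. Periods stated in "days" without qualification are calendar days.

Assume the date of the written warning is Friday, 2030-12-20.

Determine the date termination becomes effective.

Adding 60 calendar days to 2030-12-20 gives 2031-02-18, which is the last day of the improvement period.
Adding 81 calendar days to 2031-02-18 gives 2031-05-10, which is the last day of the review period.
The last day of the consultation period: 20 calendar days after 2031-05-10 is 2031-05-30.
The date termination becomes effective: counting 7 business days from Friday, 2031-05-30 (Jun 2, Jun 3, Jun 4, Jun 5, Jun 6, Jun 9, Jun 10, skipping weekends) reaches Tuesday, 2031-06-10.

2031-06-10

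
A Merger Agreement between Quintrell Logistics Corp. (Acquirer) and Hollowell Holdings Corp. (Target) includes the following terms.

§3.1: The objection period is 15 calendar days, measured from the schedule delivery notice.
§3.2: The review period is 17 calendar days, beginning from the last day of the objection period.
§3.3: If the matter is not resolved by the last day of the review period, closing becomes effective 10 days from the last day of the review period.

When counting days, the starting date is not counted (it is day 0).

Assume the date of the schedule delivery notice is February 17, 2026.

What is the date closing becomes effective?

March 31, 2026

Adding 15 calendar days to February 17, 2026 gives March 4, 2026, which is the last day of the objection period.
The last day of the review period: March 4, 2026 + 17 days = March 21, 2026.
The date closing becomes effective: 10 calendar days after March 21, 2026 is March 31, 2026.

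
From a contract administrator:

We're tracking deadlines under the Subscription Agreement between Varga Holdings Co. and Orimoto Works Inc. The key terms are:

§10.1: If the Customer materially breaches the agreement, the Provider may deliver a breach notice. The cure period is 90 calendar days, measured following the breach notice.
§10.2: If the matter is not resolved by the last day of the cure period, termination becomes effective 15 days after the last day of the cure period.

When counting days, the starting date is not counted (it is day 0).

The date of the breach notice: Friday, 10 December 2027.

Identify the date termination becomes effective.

Adding 90 calendar days to 10 December 2027 gives 9 March 2028, which is the last day of the cure period.
The date termination becomes effective: 15 calendar days after 9 March 2028 is 24 March 2028.

24 March 2028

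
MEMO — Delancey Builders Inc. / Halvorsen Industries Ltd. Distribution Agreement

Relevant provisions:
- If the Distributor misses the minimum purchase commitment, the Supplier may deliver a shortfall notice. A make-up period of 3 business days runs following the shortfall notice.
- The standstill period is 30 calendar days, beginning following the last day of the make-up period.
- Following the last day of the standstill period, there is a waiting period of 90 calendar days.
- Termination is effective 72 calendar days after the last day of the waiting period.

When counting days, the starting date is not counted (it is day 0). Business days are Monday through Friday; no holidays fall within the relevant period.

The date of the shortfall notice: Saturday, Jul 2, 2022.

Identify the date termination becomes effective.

The last day of the make-up period: counting 3 business days from Saturday, Jul 2, 2022 (Jul 4, Jul 5, Jul 6, skipping weekends) reaches Wednesday, Jul 6, 2022.
The last day of the standstill period: Jul 6, 2022 + 30 days = Aug 5, 2022.
The last day of the waiting period: Aug 5, 2022 + 90 days = Nov 3, 2022.
Adding 72 calendar days to Nov 3, 2022 gives Jan 14, 2023, which is the date termination becomes effective.

Jan 14, 2023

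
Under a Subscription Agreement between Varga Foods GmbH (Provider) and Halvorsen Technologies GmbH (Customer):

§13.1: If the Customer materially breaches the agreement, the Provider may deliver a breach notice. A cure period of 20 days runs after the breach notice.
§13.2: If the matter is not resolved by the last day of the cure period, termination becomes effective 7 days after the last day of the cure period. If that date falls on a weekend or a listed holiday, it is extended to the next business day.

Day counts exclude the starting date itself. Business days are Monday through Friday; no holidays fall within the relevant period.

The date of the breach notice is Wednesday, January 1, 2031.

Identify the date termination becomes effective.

January 28, 2031

The last day of the cure period: January 1, 2031 + 20 days = January 21, 2031.
The date termination becomes effective: 7 calendar days after January 21, 2031 is January 28, 2031. January 28, 2031 is a Tuesday, so no roll-forward applies.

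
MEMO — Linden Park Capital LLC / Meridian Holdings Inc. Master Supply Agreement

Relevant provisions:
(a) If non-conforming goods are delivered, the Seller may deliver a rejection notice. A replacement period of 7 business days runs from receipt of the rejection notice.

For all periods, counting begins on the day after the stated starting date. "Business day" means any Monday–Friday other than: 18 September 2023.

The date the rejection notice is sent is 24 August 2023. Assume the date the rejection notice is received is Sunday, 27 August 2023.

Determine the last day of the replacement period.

From Sunday, 27 August 2023, 7 business days (Aug 28, Aug 29, Aug 30, Aug 31, Sep 1, Sep 4, Sep 5, skipping weekends) brings us to Tuesday, 5 September 2023, which is the last day of the replacement period.

5 September 2023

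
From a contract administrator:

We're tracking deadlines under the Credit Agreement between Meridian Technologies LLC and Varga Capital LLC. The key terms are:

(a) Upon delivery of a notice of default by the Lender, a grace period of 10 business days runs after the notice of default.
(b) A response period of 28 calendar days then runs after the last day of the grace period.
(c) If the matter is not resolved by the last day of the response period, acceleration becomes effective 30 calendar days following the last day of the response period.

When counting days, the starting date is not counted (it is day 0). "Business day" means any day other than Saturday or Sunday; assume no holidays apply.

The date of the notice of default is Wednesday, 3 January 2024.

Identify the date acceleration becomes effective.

From Wednesday, 3 January 2024, 10 business days (Jan 4, Jan 5, Jan 8, Jan 9, Jan 10, Jan 11, Jan 12, Jan 15, Jan 16, Jan 17, skipping weekends) brings us to Wednesday, 17 January 2024, which is the last day of the grace period.
The last day of the response period: 17 January 2024 + 28 days = 14 February 2024.
The date acceleration becomes effective: 30 calendar days after 14 February 2024 is 15 March 2024.

15 March 2024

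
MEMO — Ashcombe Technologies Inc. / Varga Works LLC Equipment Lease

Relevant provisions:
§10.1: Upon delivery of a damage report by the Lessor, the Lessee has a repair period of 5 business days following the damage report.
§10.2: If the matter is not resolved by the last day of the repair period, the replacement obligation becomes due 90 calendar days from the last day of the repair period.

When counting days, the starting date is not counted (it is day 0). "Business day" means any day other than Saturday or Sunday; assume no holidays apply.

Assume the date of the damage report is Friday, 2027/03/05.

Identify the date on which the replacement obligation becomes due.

2027/06/10

The last day of the repair period: 5 business days after Friday, 2027/03/05, skipping weekends — Mar 8, Mar 9, Mar 10, Mar 11, Mar 12 — lands on Friday, 2027/03/12.
The date on which the replacement obligation becomes due: 90 calendar days after 2027/03/12 is 2027/06/10.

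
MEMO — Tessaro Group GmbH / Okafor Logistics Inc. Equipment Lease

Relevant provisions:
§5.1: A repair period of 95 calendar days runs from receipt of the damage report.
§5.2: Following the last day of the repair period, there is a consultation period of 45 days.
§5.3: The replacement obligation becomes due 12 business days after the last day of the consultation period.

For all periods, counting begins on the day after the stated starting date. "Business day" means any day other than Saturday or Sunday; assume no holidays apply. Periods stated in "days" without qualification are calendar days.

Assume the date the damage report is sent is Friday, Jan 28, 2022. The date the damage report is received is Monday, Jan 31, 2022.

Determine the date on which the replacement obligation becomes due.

The last day of the repair period: 95 calendar days after Jan 31, 2022 is May 6, 2022.
Adding 45 calendar days to May 6, 2022 gives Jun 20, 2022, which is the last day of the consultation period.
The date on which the replacement obligation becomes due: 12 business days after Monday, Jun 20, 2022, skipping weekends — Jun 21, Jun 22, Jun 23, Jun 24, …, Jul 4, Jul 5, Jul 6 — lands on Wednesday, Jul 6, 2022.

Jul 6, 2022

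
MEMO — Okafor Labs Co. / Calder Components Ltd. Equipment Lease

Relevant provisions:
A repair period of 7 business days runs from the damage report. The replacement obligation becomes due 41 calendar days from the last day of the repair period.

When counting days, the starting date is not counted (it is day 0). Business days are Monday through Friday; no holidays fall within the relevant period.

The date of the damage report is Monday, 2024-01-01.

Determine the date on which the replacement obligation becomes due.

From Monday, 2024-01-01, 7 business days (Jan 2, Jan 3, Jan 4, Jan 5, Jan 8, Jan 9, Jan 10, skipping weekends) brings us to Wednesday, 2024-01-10, which is the last day of the repair period.
The date on which the replacement obligation becomes due: 41 calendar days after 2024-01-10 is 2024-02-20.

2024-02-20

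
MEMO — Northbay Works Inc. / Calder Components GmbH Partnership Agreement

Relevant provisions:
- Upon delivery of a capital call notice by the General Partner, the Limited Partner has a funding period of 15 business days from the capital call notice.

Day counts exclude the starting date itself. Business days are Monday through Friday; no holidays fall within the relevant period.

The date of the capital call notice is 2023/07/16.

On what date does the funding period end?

2023/08/04

From Sunday, 2023/07/16, 15 business days (Jul 17, Jul 18, Jul 19, Jul 20, …, Aug 2, Aug 3, Aug 4, skipping weekends) brings us to Friday, 2023/08/04, which is the last day of the funding period.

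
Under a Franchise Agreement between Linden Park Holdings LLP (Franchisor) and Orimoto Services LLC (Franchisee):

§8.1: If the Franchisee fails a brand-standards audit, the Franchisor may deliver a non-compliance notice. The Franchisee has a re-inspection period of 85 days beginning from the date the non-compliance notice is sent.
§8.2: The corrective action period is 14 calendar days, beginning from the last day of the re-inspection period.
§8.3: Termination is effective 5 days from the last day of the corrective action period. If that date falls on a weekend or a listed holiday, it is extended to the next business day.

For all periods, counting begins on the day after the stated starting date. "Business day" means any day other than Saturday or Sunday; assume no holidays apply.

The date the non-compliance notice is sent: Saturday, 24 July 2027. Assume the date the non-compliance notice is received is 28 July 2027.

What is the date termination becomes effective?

Adding 85 calendar days to 24 July 2027 gives 17 October 2027, which is the last day of the re-inspection period.
The last day of the corrective action period: 17 October 2027 + 14 days = 31 October 2027.
Adding 5 calendar days to 31 October 2027 gives 5 November 2027, which is the date termination becomes effective. 5 November 2027 is a Friday, so no roll-forward applies.

5 November 2027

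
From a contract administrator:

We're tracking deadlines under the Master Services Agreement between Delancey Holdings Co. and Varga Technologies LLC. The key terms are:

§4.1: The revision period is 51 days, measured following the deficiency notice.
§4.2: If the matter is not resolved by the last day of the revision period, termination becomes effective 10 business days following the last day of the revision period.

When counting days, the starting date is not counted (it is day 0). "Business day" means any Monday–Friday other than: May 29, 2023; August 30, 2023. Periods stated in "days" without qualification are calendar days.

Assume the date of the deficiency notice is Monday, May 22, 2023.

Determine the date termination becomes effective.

July 26, 2023

Adding 51 calendar days to May 22, 2023 gives July 12, 2023, which is the last day of the revision period.
The date termination becomes effective: counting 10 business days from Wednesday, July 12, 2023 (Jul 13, Jul 14, Jul 17, Jul 18, Jul 19, Jul 20, Jul 21, Jul 24, Jul 25, Jul 26, skipping weekends) reaches Wednesday, July 26, 2023.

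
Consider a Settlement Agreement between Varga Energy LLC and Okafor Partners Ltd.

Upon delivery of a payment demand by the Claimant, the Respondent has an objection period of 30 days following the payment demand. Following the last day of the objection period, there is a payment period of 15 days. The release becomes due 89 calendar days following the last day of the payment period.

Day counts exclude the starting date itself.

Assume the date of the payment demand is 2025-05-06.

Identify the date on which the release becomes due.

The last day of the objection period: 2025-05-06 + 30 days = 2025-06-05.
The last day of the payment period: 15 calendar days after 2025-06-05 is 2025-06-20.
The date on which the release becomes due: 89 calendar days after 2025-06-20 is 2025-09-17.

2025-09-17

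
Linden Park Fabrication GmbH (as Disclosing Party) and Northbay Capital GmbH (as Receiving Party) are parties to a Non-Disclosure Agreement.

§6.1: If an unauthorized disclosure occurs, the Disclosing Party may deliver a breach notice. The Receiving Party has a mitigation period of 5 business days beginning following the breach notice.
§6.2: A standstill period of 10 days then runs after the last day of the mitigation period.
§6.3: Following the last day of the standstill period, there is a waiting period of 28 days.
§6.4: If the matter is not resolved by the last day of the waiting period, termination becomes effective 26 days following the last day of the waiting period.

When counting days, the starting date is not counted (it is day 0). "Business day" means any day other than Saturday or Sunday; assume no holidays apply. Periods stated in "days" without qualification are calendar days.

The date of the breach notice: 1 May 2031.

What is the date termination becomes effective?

From Thursday, 1 May 2031, 5 business days (May 2, May 5, May 6, May 7, May 8, skipping weekends) brings us to Thursday, 8 May 2031, which is the last day of the mitigation period.
The last day of the standstill period: 10 calendar days after 8 May 2031 is 18 May 2031.
The last day of the waiting period: 18 May 2031 + 28 days = 15 June 2031.
The date termination becomes effective: 26 calendar days after 15 June 2031 is 11 July 2031.

11 July 2031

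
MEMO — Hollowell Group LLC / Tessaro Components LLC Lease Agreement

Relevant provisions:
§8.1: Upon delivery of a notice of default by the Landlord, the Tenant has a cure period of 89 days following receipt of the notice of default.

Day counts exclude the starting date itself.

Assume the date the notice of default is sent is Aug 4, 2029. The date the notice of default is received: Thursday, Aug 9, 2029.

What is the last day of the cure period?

Nov 6, 2029

The last day of the cure period: 89 calendar days after Aug 9, 2029 is Nov 6, 2029.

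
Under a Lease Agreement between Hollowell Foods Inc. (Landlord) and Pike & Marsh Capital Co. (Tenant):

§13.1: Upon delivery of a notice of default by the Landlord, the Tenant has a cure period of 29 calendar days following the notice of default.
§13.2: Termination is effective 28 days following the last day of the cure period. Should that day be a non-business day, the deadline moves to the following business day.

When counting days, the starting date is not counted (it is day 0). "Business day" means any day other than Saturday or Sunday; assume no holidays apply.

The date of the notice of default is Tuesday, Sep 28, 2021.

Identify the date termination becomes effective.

Nov 24, 2021

The last day of the cure period: 29 calendar days after Sep 28, 2021 is Oct 27, 2021.
Adding 28 calendar days to Oct 27, 2021 gives Nov 24, 2021, which is the date termination becomes effective. Nov 24, 2021 is a Wednesday, so no roll-forward applies.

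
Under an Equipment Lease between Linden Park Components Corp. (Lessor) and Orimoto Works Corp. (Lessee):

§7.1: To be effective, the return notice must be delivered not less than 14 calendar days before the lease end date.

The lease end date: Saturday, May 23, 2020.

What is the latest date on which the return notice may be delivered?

May 9, 2020

May 23, 2020 minus 14 days is May 9, 2020.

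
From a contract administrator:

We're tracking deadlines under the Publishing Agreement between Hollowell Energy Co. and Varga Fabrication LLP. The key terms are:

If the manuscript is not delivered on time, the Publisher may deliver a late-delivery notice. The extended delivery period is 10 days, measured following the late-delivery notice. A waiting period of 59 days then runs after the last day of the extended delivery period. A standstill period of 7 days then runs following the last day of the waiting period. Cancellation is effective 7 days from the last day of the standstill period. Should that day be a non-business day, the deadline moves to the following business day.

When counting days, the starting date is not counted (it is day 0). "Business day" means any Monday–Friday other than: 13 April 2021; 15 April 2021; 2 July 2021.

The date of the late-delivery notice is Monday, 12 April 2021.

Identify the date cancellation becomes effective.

The last day of the extended delivery period: 10 calendar days after 12 April 2021 is 22 April 2021.
The last day of the waiting period: 22 April 2021 + 59 days = 20 June 2021.
The last day of the standstill period: 7 calendar days after 20 June 2021 is 27 June 2021.
The date cancellation becomes effective: 27 June 2021 + 7 days = 4 July 2021. That falls on a Sunday, so it rolls to the next business day, Monday, 5 July 2021.

5 July 2021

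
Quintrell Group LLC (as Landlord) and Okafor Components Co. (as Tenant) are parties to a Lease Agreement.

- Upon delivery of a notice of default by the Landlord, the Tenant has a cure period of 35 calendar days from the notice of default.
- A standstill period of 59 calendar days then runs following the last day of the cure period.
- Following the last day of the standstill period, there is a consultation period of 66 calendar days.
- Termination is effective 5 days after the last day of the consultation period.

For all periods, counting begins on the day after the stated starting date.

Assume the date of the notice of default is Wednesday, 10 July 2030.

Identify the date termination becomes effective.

22 December 2030

Adding 35 calendar days to 10 July 2030 gives 14 August 2030, which is the last day of the cure period.
The last day of the standstill period: 14 August 2030 + 59 days = 12 October 2030.
Adding 66 calendar days to 12 October 2030 gives 17 December 2030, which is the last day of the consultation period.
The date termination becomes effective: 5 calendar days after 17 December 2030 is 22 December 2030.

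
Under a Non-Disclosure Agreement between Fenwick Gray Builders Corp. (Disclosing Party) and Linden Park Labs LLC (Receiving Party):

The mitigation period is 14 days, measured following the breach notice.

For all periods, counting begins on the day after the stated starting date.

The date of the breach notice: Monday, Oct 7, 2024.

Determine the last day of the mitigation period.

Oct 21, 2024

The last day of the mitigation period: Oct 7, 2024 + 14 days = Oct 21, 2024.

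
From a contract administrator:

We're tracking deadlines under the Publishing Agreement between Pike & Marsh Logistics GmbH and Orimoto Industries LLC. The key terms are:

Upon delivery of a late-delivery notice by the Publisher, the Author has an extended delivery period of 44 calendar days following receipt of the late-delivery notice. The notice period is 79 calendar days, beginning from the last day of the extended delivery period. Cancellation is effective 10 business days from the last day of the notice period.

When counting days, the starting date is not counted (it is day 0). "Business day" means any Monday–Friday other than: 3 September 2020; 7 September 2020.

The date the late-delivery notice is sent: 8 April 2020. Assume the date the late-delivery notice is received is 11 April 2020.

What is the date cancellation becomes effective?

Adding 44 calendar days to 11 April 2020 gives 25 May 2020, which is the last day of the extended delivery period.
Adding 79 calendar days to 25 May 2020 gives 12 August 2020, which is the last day of the notice period.
The date cancellation becomes effective: 10 business days after Wednesday, 12 August 2020, skipping weekends — Aug 13, Aug 14, Aug 17, Aug 18, Aug 19, Aug 20, Aug 21, Aug 24, Aug 25, Aug 26 — lands on Wednesday, 26 August 2020.

26 August 2020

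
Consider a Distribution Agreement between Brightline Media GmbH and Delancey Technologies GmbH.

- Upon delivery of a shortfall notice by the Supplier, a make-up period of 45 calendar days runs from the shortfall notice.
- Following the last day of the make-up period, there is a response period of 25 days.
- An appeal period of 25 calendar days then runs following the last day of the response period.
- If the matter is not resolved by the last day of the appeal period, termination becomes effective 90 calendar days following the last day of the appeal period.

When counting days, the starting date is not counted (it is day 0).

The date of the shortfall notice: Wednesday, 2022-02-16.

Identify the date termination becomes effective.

Adding 45 calendar days to 2022-02-16 gives 2022-04-02, which is the last day of the make-up period.
The last day of the response period: 25 calendar days after 2022-04-02 is 2022-04-27.
The last day of the appeal period: 25 calendar days after 2022-04-27 is 2022-05-22.
The date termination becomes effective: 2022-05-22 + 90 days = 2022-08-20.

2022-08-20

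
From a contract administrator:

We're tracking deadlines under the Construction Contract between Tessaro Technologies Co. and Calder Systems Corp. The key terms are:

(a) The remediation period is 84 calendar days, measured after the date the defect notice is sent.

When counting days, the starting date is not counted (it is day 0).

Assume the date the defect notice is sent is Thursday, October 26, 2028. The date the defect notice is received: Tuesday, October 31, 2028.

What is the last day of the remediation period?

January 18, 2029

The last day of the remediation period: October 26, 2028 + 84 days = January 18, 2029.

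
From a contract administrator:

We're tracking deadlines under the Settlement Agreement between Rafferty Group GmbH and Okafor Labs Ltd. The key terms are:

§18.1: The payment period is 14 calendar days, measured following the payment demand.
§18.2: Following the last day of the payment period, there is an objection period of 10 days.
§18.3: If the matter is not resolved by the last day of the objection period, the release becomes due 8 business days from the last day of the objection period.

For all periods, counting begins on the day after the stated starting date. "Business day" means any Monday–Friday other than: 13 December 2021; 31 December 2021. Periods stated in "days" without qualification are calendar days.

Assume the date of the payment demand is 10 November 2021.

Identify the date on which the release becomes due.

16 December 2021

The last day of the payment period: 10 November 2021 + 14 days = 24 November 2021.
Adding 10 calendar days to 24 November 2021 gives 4 December 2021, which is the last day of the objection period.
From Saturday, 4 December 2021, 8 business days (Dec 6, Dec 7, Dec 8, Dec 9, Dec 10, Dec 14, Dec 15, Dec 16, skipping weekends and the listed holiday on Dec 13) brings us to Thursday, 16 December 2021, which is the date on which the release becomes due.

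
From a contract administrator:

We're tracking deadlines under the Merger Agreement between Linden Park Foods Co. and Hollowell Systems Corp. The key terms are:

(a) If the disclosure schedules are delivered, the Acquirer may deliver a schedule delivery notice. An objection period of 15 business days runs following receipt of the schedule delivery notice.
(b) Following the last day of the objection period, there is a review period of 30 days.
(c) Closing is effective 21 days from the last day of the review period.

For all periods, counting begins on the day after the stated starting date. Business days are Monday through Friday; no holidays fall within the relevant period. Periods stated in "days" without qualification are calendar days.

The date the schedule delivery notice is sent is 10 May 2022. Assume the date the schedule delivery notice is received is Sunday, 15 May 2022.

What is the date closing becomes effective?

The last day of the objection period: counting 15 business days from Sunday, 15 May 2022 (May 16, May 17, May 18, May 19, …, Jun 1, Jun 2, Jun 3, skipping weekends) reaches Friday, 3 June 2022.
Adding 30 calendar days to 3 June 2022 gives 3 July 2022, which is the last day of the review period.
Adding 21 calendar days to 3 July 2022 gives 24 July 2022, which is the date closing becomes effective.

24 July 2022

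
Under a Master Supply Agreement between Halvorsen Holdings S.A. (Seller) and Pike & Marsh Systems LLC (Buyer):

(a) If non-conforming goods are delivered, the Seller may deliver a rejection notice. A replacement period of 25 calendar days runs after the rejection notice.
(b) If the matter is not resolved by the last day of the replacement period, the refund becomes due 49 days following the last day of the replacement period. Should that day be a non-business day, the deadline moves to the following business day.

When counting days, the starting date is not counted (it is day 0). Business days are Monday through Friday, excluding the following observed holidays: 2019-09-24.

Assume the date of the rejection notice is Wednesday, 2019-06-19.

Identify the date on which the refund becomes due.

Adding 25 calendar days to 2019-06-19 gives 2019-07-14, which is the last day of the replacement period.
The date on which the refund becomes due: 49 calendar days after 2019-07-14 is 2019-09-01. That falls on a Sunday, so it rolls to the next business day, Monday, 2019-09-02.

2019-09-02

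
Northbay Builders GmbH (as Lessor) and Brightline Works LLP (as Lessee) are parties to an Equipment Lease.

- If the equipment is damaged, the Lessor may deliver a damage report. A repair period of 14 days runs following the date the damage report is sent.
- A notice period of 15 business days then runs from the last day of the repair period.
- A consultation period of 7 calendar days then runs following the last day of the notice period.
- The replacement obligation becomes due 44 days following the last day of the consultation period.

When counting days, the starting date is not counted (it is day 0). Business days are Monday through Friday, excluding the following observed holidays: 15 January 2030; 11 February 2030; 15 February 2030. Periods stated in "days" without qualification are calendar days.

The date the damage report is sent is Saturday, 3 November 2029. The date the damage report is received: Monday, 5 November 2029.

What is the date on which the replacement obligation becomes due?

The last day of the repair period: 3 November 2029 + 14 days = 17 November 2029.
The last day of the notice period: counting 15 business days from Saturday, 17 November 2029 (Nov 19, Nov 20, Nov 21, Nov 22, …, Dec 5, Dec 6, Dec 7, skipping weekends) reaches Friday, 7 December 2029.
The last day of the consultation period: 7 calendar days after 7 December 2029 is 14 December 2029.
The date on which the replacement obligation becomes due: 14 December 2029 + 44 days = 27 January 2030.

27 January 2030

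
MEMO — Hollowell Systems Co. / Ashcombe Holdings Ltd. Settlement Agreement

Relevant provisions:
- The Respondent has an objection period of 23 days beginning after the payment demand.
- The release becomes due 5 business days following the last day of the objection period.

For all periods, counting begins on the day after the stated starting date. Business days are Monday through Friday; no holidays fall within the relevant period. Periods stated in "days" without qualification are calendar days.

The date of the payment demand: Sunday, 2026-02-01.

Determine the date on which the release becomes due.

Adding 23 calendar days to 2026-02-01 gives 2026-02-24, which is the last day of the objection period.
The date on which the release becomes due: counting 5 business days from Tuesday, 2026-02-24 (Feb 25, Feb 26, Feb 27, Mar 2, Mar 3, skipping weekends) reaches Tuesday, 2026-03-03.

2026-03-03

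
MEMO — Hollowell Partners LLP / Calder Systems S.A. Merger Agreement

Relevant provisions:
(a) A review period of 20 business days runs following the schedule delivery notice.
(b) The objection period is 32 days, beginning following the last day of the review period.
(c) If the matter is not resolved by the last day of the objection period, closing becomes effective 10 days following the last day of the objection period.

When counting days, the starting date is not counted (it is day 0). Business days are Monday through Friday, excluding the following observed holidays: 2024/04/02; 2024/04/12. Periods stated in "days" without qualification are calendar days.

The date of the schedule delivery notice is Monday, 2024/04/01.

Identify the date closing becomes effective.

2024/06/12

From Monday, 2024/04/01, 20 business days (Apr 3, Apr 4, Apr 5, Apr 8, …, Apr 29, Apr 30, May 1, skipping weekends and the listed holidays on Apr 2, Apr 12) brings us to Wednesday, 2024/05/01, which is the last day of the review period.
The last day of the objection period: 2024/05/01 + 32 days = 2024/06/02.
The date closing becomes effective: 2024/06/02 + 10 days = 2024/06/12.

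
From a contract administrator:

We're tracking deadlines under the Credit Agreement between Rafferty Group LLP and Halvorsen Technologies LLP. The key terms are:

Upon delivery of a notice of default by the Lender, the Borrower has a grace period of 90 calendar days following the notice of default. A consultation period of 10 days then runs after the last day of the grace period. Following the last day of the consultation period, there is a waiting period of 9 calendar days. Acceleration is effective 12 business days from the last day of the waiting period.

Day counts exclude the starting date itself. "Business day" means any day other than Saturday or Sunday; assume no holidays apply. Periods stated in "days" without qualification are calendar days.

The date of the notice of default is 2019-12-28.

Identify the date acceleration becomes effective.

2020-05-01

The last day of the grace period: 2019-12-28 + 90 days = 2020-03-27.
Adding 10 calendar days to 2020-03-27 gives 2020-04-06, which is the last day of the consultation period.
The last day of the waiting period: 9 calendar days after 2020-04-06 is 2020-04-15.
From Wednesday, 2020-04-15, 12 business days (Apr 16, Apr 17, Apr 20, Apr 21, …, Apr 29, Apr 30, May 1, skipping weekends) brings us to Friday, 2020-05-01, which is the date acceleration becomes effective.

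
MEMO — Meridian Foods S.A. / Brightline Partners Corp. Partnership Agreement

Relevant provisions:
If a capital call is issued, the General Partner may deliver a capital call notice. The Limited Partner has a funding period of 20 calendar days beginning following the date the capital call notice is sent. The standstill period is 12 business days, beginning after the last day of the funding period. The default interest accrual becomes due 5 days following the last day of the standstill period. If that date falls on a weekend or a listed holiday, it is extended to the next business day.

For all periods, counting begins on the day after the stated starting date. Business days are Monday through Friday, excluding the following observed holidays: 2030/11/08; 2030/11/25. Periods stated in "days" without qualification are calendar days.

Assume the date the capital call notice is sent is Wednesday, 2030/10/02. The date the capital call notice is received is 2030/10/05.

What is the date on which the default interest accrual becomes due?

The last day of the funding period: 20 calendar days after 2030/10/02 is 2030/10/22.
From Tuesday, 2030/10/22, 12 business days (Oct 23, Oct 24, Oct 25, Oct 28, …, Nov 5, Nov 6, Nov 7, skipping weekends) brings us to Thursday, 2030/11/07, which is the last day of the standstill period.
The date on which the default interest accrual becomes due: 2030/11/07 + 5 days = 2030/11/12. 2030/11/12 is a Tuesday and is not a listed holiday, so no roll-forward applies.

2030/11/12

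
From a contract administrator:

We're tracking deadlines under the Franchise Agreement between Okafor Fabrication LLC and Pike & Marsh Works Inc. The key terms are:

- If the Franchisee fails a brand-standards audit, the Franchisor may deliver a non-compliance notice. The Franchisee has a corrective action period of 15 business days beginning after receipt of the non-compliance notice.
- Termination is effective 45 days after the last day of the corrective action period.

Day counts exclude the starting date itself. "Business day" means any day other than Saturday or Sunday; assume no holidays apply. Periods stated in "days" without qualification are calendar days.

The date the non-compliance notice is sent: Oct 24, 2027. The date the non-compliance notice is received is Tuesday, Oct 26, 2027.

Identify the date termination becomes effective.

The last day of the corrective action period: 15 business days after Tuesday, Oct 26, 2027, skipping weekends — Oct 27, Oct 28, Oct 29, Nov 1, …, Nov 12, Nov 15, Nov 16 — lands on Tuesday, Nov 16, 2027.
The date termination becomes effective: Nov 16, 2027 + 45 days = Dec 31, 2027.

Dec 31, 2027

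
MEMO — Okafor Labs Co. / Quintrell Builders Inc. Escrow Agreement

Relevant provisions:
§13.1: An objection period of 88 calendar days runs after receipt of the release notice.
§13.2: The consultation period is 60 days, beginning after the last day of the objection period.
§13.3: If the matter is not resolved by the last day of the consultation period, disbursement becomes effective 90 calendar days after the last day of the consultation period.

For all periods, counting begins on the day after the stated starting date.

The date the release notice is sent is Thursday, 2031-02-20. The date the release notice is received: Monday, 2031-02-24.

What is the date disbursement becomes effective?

2031-10-20

The last day of the objection period: 88 calendar days after 2031-02-24 is 2031-05-23.
Adding 60 calendar days to 2031-05-23 gives 2031-07-22, which is the last day of the consultation period.
Adding 90 calendar days to 2031-07-22 gives 2031-10-20, which is the date disbursement becomes effective.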